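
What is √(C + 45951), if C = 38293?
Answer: 2*√21061 ≈ 290.25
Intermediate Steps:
√(C + 45951) = √(38293 + 45951) = √84244 = 2*√21061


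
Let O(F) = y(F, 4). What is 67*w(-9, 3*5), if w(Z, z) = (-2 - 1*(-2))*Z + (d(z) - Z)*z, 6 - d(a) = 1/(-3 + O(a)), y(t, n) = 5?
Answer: 29145/2 ≈ 14573.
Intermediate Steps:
O(F) = 5
d(a) = 11/2 (d(a) = 6 - 1/(-3 + 5) = 6 - 1/2 = 11/2)
w(Z, z) = z*(11/2 - Z) (w(Z, z) = (-2 - 1*(-2))*Z + (11/2 - Z)*z = (-2 + 2)*Z + z*(11/2 - Z) = 0*Z + z*(11/2 - Z) = 0 + z*(11/2 - Z) = z*(11/2 - Z))
67*w(-9, 3*5) = 67*((3*5)*(11 - 2*(-9))/2) = 67*((1/2)*15*(11 + 18)) = 67*((1/2)*15*29) = 67*(435/2) = 29145/2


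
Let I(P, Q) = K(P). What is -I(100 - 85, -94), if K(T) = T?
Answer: -15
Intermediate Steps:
I(P, Q) = P
-I(100 - 85, -94) = -(100 - 85) = -1*15 = -15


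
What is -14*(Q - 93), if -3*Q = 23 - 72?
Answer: 3220/3 ≈ 1073.3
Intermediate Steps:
Q = 49/3 (Q = -(23 - 72)/3 = -⅓*(-49) = 49/3 ≈ 16.333)
-14*(Q - 93) = -14*(49/3 - 93) = -14*(-230/3) = 3220/3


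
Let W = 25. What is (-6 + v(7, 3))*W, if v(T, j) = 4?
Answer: -50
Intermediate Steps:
(-6 + v(7, 3))*W = (-6 + 4)*25 = -2*25 = -50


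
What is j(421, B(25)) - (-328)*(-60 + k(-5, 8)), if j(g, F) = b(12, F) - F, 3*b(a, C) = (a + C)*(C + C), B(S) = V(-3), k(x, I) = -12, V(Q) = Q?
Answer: -23631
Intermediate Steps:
B(S) = -3
b(a, C) = 2*C*(C + a)/3 (b(a, C) = ((a + C)*(C + C))/3 = ((C + a)*(2*C))/3 = (2*C*(C + a))/3 = 2*C*(C + a)/3)
j(g, F) = -F + 2*F*(12 + F)/3 (j(g, F) = 2*F*(F + 12)/3 - F = 2*F*(12 + F)/3 - F = -F + 2*F*(12 + F)/3)
j(421, B(25)) - (-328)*(-60 + k(-5, 8)) = (1/3)*(-3)*(21 + 2*(-3)) - (-328)*(-60 - 12) = (1/3)*(-3)*(21 - 6) - (-328)*(-72) = (1/3)*(-3)*15 - 1*23616 = -15 - 23616 = -23631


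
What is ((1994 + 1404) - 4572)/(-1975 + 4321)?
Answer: -587/1173 ≈ -0.50043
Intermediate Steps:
((1994 + 1404) - 4572)/(-1975 + 4321) = (3398 - 4572)/2346 = -1174*1/2346 = -587/1173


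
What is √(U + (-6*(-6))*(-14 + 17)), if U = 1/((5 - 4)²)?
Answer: √109 ≈ 10.440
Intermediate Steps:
U = 1 (U = 1/(1²) = 1/1 = 1)
√(U + (-6*(-6))*(-14 + 17)) = √(1 + (-6*(-6))*(-14 + 17)) = √(1 + 36*3) = √(1 + 108) = √109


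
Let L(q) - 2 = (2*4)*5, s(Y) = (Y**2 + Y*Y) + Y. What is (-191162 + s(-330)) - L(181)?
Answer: 26266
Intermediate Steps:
s(Y) = Y + 2*Y**2 (s(Y) = (Y**2 + Y**2) + Y = 2*Y**2 + Y = Y + 2*Y**2)
L(q) = 42 (L(q) = 2 + (2*4)*5 = 2 + 8*5 = 2 + 40 = 42)
(-191162 + s(-330)) - L(181) = (-191162 - 330*(1 + 2*(-330))) - 1*42 = (-191162 - 330*(1 - 660)) - 42 = (-191162 - 330*(-659)) - 42 = (-191162 + 217470) - 42 = 26308 - 42 = 26266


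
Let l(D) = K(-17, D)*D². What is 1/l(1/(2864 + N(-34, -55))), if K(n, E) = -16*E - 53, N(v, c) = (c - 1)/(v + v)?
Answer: -57757766862204/373023571 ≈ -1.5484e+5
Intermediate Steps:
N(v, c) = (-1 + c)/(2*v) (N(v, c) = (-1 + c)/((2*v)) = (-1 + c)*(1/(2*v)) = (-1 + c)/(2*v))
K(n, E) = -53 - 16*E
l(D) = D²*(-53 - 16*D) (l(D) = (-53 - 16*D)*D² = D²*(-53 - 16*D))
1/l(1/(2864 + N(-34, -55))) = 1/((1/(2864 + (½)*(-1 - 55)/(-34)))²*(-53 - 16/(2864 + (½)*(-1 - 55)/(-34)))) = 1/((1/(2864 + (½)*(-1/34)*(-56)))²*(-53 - 16/(2864 + (½)*(-1/34)*(-56)))) = 1/((1/(2864 + 14/17))²*(-53 - 16/(2864 + 14/17))) = 1/((1/(48702/17))²*(-53 - 16/48702/17)) = 1/((17/48702)²*(-53 - 16*17/48702)) = 1/(289*(-53 - 136/24351)/2371884804) = 1/((289/2371884804)*(-1290739/24351)) = 1/(-373023571/57757766862204) = -57757766862204/373023571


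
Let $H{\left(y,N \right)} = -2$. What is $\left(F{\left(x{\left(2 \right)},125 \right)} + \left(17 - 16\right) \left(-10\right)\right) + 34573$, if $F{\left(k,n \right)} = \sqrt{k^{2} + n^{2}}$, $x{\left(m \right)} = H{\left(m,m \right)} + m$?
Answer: $34688$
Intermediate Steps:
$x{\left(m \right)} = -2 + m$
$\left(F{\left(x{\left(2 \right)},125 \right)} + \left(17 - 16\right) \left(-10\right)\right) + 34573 = \left(\sqrt{\left(-2 + 2\right)^{2} + 125^{2}} + \left(17 - 16\right) \left(-10\right)\right) + 34573 = \left(\sqrt{0^{2} + 15625} + \left(17 - 16\right) \left(-10\right)\right) + 34573 = \left(\sqrt{0 + 15625} + 1 \left(-10\right)\right) + 34573 = \left(\sqrt{15625} - 10\right) + 34573 = \left(125 - 10\right) + 34573 = 115 + 34573 = 34688$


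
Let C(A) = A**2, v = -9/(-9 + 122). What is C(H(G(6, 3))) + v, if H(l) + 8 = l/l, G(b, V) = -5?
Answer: 5528/113 ≈ 48.920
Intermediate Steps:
H(l) = -7 (H(l) = -8 + l/l = -8 + 1 = -7)
v = -9/113 ≈ -0.079646
C(H(G(6, 3))) + v = (-7)**2 - 9/113 = 49 - 9/113 = 5528/113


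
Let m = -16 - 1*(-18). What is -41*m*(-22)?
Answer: 1804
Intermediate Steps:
m = 2 (m = -16 + 18 = 2)
-41*m*(-22) = -41*2*(-22) = -82*(-22) = 1804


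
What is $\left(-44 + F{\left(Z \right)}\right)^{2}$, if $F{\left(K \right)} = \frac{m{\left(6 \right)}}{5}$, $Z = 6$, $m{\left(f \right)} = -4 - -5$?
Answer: $\frac{47961}{25} \approx 1918.4$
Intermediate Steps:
$m{\left(f \right)} = 1$ ($m{\left(f \right)} = -4 + 5 = 1$)
$F{\left(K \right)} = \frac{1}{5}$ ($F{\left(K \right)} = 1 \cdot \frac{1}{5} = \frac{1}{5}$)
$\left(-44 + F{\left(Z \right)}\right)^{2} = \left(-44 + \frac{1}{5}\right)^{2} = \left(- \frac{219}{5}\right)^{2} = \frac{47961}{25}$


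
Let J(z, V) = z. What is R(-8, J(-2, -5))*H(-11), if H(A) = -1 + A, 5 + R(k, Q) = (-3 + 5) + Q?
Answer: 60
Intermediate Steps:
R(k, Q) = -3 + Q (R(k, Q) = -5 + ((-3 + 5) + Q) = -5 + (2 + Q) = -3 + Q)
R(-8, J(-2, -5))*H(-11) = (-3 - 2)*(-1 - 11) = -5*(-12) = 60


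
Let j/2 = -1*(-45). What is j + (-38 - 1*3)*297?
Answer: -12087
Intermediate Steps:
j = 90 (j = 2*(-1*(-45)) = 2*45 = 90)
j + (-38 - 1*3)*297 = 90 + (-38 - 1*3)*297 = 90 + (-38 - 3)*297 = 90 - 41*297 = 90 - 12177 = -12087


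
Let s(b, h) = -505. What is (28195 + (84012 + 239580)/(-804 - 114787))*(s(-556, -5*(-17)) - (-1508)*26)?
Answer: 18017709766437/16513 ≈ 1.0911e+9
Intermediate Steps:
(28195 + (84012 + 239580)/(-804 - 114787))*(s(-556, -5*(-17)) - (-1508)*26) = (28195 + (84012 + 239580)/(-804 - 114787))*(-505 - (-1508)*26) = (28195 + 323592/(-115591))*(-505 - 26*(-1508)) = (28195 + 323592*(-1/115591))*(-505 + 39208) = (28195 - 323592/115591)*38703 = (3258764653/115591)*38703 = 18017709766437/16513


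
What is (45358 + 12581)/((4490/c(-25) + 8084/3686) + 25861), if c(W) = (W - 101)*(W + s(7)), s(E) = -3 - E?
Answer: 47090675457/21021473972 ≈ 2.2401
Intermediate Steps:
c(W) = (-101 + W)*(-10 + W) (c(W) = (W - 101)*(W + (-3 - 1*7)) = (-101 + W)*(W + (-3 - 7)) = (-101 + W)*(W - 10) = (-101 + W)*(-10 + W))
(45358 + 12581)/((4490/c(-25) + 8084/3686) + 25861) = (45358 + 12581)/((4490/(1010 + (-25)² - 111*(-25)) + 8084/3686) + 25861) = 57939/((4490/(1010 + 625 + 2775) + 8084*(1/3686)) + 25861) = 57939/((4490/4410 + 4042/1843) + 25861) = 57939/((4490*(1/4410) + 4042/1843) + 25861) = 57939/((449/441 + 4042/1843) + 25861) = 57939/(2610029/812763 + 25861) = 57939/(21021473972/812763) = 57939*(812763/21021473972) = 47090675457/21021473972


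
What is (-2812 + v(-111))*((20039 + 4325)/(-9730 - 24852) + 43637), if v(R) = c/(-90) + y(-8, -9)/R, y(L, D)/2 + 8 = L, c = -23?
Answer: -1412776716946513/11515806 ≈ -1.2268e+8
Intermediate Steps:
y(L, D) = -16 + 2*L
v(R) = 23/90 - 32/R (v(R) = -23/(-90) + (-16 + 2*(-8))/R = -23*(-1/90) + (-16 - 16)/R = 23/90 - 32/R)
(-2812 + v(-111))*((20039 + 4325)/(-9730 - 24852) + 43637) = (-2812 + (23/90 - 32/(-111)))*((20039 + 4325)/(-9730 - 24852) + 43637) = (-2812 + (23/90 - 32*(-1/111)))*(24364/(-34582) + 43637) = (-2812 + (23/90 + 32/111))*(24364*(-1/34582) + 43637) = (-2812 + 1811/3330)*(-12182/17291 + 43637) = -9362149/3330*754515185/17291 = -1412776716946513/11515806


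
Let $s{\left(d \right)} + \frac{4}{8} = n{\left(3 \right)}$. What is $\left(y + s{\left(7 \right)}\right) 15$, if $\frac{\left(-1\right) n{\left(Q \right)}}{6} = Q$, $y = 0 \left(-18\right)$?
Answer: $- \frac{555}{2} \approx -277.5$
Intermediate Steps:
$y = 0$
$n{\left(Q \right)} = - 6 Q$
$s{\left(d \right)} = - \frac{37}{2}$ ($s{\left(d \right)} = - \frac{1}{2} - 18 = - \frac{37}{2}$)
$\left(y + s{\left(7 \right)}\right) 15 = \left(0 - \frac{37}{2}\right) 15 = \left(- \frac{37}{2}\right) 15 = - \frac{555}{2}$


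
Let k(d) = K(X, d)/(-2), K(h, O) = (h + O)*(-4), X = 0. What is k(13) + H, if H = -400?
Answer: -374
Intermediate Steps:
K(h, O) = -4*O - 4*h (K(h, O) = (O + h)*(-4) = -4*O - 4*h)
k(d) = 2*d (k(d) = (-4*d - 4*0)/(-2) = (-4*d + 0)*(-½) = -4*d*(-½) = 2*d)
k(13) + H = 2*13 - 400 = 26 - 400 = -374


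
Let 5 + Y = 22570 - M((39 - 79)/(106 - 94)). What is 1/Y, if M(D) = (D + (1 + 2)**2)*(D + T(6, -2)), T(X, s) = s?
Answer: 9/203357 ≈ 4.4257e-5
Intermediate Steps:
M(D) = (-2 + D)*(9 + D) (M(D) = (D + (1 + 2)**2)*(D - 2) = (D + 3**2)*(-2 + D) = (D + 9)*(-2 + D) = (9 + D)*(-2 + D) = (-2 + D)*(9 + D))
Y = 203357/9 (Y = -5 + (22570 - (-18 + ((39 - 79)/(106 - 94))**2 + 7*((39 - 79)/(106 - 94)))) = -5 + (22570 - (-18 + (-40/12)**2 + 7*(-40/12))) = -5 + (22570 - (-18 + (-40*1/12)**2 + 7*(-40*1/12))) = -5 + (22570 - (-18 + (-10/3)**2 + 7*(-10/3))) = -5 + (22570 - (-18 + 100/9 - 70/3)) = -5 + (22570 - 1*(-272/9)) = -5 + (22570 + 272/9) = -5 + 203402/9 = 203357/9 ≈ 22595.)
1/Y = 1/(203357/9) = 9/203357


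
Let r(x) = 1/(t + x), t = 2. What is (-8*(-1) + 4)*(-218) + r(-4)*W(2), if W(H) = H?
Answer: -2617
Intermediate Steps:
r(x) = 1/(2 + x)
(-8*(-1) + 4)*(-218) + r(-4)*W(2) = (-8*(-1) + 4)*(-218) + 2/(2 - 4) = (8 + 4)*(-218) + 2/(-2) = 12*(-218) - ½*2 = -2616 - 1 = -2617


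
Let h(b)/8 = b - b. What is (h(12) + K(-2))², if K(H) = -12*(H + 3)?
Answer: 144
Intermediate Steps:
h(b) = 0 (h(b) = 8*(b - b) = 8*0 = 0)
K(H) = -36 - 12*H (K(H) = -12*(3 + H) = -36 - 12*H)
(h(12) + K(-2))² = (0 + (-36 - 12*(-2)))² = (0 + (-36 + 24))² = (0 - 12)² = (-12)² = 144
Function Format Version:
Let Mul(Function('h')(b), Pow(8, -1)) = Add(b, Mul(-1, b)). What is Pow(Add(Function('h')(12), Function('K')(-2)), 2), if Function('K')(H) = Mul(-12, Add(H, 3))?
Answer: 144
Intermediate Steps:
Function('h')(b) = 0 (Function('h')(b) = Mul(8, Add(b, Mul(-1, b))) = Mul(8, 0) = 0)
Function('K')(H) = Add(-36, Mul(-12, H)) (Function('K')(H) = Mul(-12, Add(3, H)) = Add(-36, Mul(-12, H)))
Pow(Add(Function('h')(12), Function('K')(-2)), 2) = Pow(Add(0, Add(-36, Mul(-12, -2))), 2) = Pow(Add(0, Add(-36, 24)), 2) = Pow(Add(0, -12), 2) = Pow(-12, 2) = 144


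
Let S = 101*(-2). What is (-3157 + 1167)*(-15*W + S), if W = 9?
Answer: 670630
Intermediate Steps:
S = -202
(-3157 + 1167)*(-15*W + S) = (-3157 + 1167)*(-15*9 - 202) = -1990*(-135 - 202) = -1990*(-337) = 670630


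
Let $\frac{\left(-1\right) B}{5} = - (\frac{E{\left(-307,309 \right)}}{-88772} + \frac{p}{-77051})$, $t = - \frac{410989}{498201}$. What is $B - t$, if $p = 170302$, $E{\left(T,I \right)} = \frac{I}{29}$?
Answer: $- \frac{1010650815136254343}{98822736747551388} \approx -10.227$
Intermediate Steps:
$E{\left(T,I \right)} = \frac{I}{29}$ ($E{\left(T,I \right)} = I \frac{1}{29} = \frac{I}{29}$)
$t = - \frac{410989}{498201}$ ($t = \left(-410989\right) \frac{1}{498201} = - \frac{410989}{498201} \approx -0.82495$)
$B = - \frac{2192236169675}{198359169788}$ ($B = - 5 \left(- (\frac{\frac{1}{29} \cdot 309}{-88772} + \frac{170302}{-77051})\right) = - 5 \left(- (\frac{309}{29} \left(- \frac{1}{88772}\right) + 170302 \left(- \frac{1}{77051}\right))\right) = - 5 \left(- (- \frac{309}{2574388} - \frac{170302}{77051})\right) = - 5 \left(\left(-1\right) \left(- \frac{438447233935}{198359169788}\right)\right) = \left(-5\right) \frac{438447233935}{198359169788} = - \frac{2192236169675}{198359169788} \approx -11.052$)
$B - t = - \frac{2192236169675}{198359169788} - - \frac{410989}{498201} = - \frac{2192236169675}{198359169788} + \frac{410989}{498201} = - \frac{1010650815136254343}{98822736747551388}$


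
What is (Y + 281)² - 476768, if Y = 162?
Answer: -280519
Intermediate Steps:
(Y + 281)² - 476768 = (162 + 281)² - 476768 = 443² - 476768 = 196249 - 476768 = -280519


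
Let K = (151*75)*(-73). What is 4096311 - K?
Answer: 4923036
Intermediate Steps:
K = -826725 (K = 11325*(-73) = -826725)
4096311 - K = 4096311 - 1*(-826725) = 4096311 + 826725 = 4923036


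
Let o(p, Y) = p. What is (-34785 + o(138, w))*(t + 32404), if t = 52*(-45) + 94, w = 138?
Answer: -1044884226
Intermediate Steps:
t = -2246 (t = -2340 + 94 = -2246)
(-34785 + o(138, w))*(t + 32404) = (-34785 + 138)*(-2246 + 32404) = -34647*30158 = -1044884226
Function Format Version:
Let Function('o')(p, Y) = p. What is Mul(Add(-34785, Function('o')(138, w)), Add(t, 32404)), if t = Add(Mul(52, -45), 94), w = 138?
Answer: -1044884226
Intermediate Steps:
t = -2246 (t = Add(-2340, 94) = -2246)
Mul(Add(-34785, Function('o')(138, w)), Add(t, 32404)) = Mul(Add(-34785, 138), Add(-2246, 32404)) = Mul(-34647, 30158) = -1044884226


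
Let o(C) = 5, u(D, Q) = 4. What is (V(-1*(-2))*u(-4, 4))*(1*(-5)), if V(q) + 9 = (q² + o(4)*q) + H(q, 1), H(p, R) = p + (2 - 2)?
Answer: -140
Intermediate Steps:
H(p, R) = p (H(p, R) = p + 0 = p)
V(q) = -9 + q² + 6*q (V(q) = -9 + ((q² + 5*q) + q) = -9 + (q² + 6*q) = -9 + q² + 6*q)
(V(-1*(-2))*u(-4, 4))*(1*(-5)) = ((-9 + (-1*(-2))² + 6*(-1*(-2)))*4)*(1*(-5)) = ((-9 + 2² + 6*2)*4)*(-5) = ((-9 + 4 + 12)*4)*(-5) = (7*4)*(-5) = 28*(-5) = -140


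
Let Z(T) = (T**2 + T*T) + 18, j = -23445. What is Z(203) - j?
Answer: 105881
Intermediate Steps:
Z(T) = 18 + 2*T**2 (Z(T) = (T**2 + T**2) + 18 = 2*T**2 + 18 = 18 + 2*T**2)
Z(203) - j = (18 + 2*203**2) - 1*(-23445) = (18 + 2*41209) + 23445 = (18 + 82418) + 23445 = 82436 + 23445 = 105881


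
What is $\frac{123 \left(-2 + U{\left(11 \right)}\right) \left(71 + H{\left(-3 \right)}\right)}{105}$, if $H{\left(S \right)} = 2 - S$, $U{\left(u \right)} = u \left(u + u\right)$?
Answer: $\frac{149568}{7} \approx 21367.0$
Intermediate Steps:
$U{\left(u \right)} = 2 u^{2}$ ($U{\left(u \right)} = u 2 u = 2 u^{2}$)
$\frac{123 \left(-2 + U{\left(11 \right)}\right) \left(71 + H{\left(-3 \right)}\right)}{105} = \frac{123 \left(-2 + 2 \cdot 11^{2}\right) \left(71 + \left(2 - -3\right)\right)}{105} = 123 \left(-2 + 2 \cdot 121\right) \left(71 + \left(2 + 3\right)\right) \frac{1}{105} = 123 \left(-2 + 242\right) \left(71 + 5\right) \frac{1}{105} = 123 \cdot 240 \cdot 76 \cdot \frac{1}{105} = 123 \cdot 18240 \cdot \frac{1}{105} = 2243520 \cdot \frac{1}{105} = \frac{149568}{7}$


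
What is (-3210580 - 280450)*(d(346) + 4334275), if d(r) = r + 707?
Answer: -15134760107840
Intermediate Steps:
d(r) = 707 + r
(-3210580 - 280450)*(d(346) + 4334275) = (-3210580 - 280450)*((707 + 346) + 4334275) = -3491030*(1053 + 4334275) = -3491030*4335328 = -15134760107840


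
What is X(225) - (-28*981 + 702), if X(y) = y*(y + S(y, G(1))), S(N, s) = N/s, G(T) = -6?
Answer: 137907/2 ≈ 68954.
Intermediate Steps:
X(y) = 5*y²/6 (X(y) = y*(y + y/(-6)) = y*(y + y*(-⅙)) = y*(y - y/6) = y*(5*y/6) = 5*y²/6)
X(225) - (-28*981 + 702) = (⅚)*225² - (-28*981 + 702) = (⅚)*50625 - (-27468 + 702) = 84375/2 - 1*(-26766) = 84375/2 + 26766 = 137907/2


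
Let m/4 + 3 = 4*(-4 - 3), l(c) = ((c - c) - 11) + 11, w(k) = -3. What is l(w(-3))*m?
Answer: 0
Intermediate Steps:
l(c) = 0 (l(c) = (0 - 11) + 11 = -11 + 11 = 0)
m = -124 (m = -12 + 4*(4*(-4 - 3)) = -12 + 4*(4*(-7)) = -12 + 4*(-28) = -12 - 112 = -124)
l(w(-3))*m = 0*(-124) = 0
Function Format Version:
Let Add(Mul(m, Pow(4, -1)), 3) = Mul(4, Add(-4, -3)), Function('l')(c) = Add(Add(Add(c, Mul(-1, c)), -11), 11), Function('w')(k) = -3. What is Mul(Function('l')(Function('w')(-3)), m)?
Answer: 0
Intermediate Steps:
Function('l')(c) = 0 (Function('l')(c) = Add(Add(0, -11), 11) = Add(-11, 11) = 0)
m = -124 (m = Add(-12, Mul(4, Mul(4, Add(-4, -3)))) = Add(-12, Mul(4, Mul(4, -7))) = Add(-12, Mul(4, -28)) = Add(-12, -112) = -124)
Mul(Function('l')(Function('w')(-3)), m) = Mul(0, -124) = 0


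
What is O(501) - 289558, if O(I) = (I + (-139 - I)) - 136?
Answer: -289833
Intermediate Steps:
O(I) = -275 (O(I) = -139 - 136 = -275)
O(501) - 289558 = -275 - 289558 = -289833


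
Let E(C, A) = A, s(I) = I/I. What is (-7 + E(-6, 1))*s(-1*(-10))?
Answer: -6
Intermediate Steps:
s(I) = 1
(-7 + E(-6, 1))*s(-1*(-10)) = (-7 + 1)*1 = -6*1 = -6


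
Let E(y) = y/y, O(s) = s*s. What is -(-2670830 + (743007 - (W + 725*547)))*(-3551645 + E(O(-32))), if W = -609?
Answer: -8253271259116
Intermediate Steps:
O(s) = s²
E(y) = 1
-(-2670830 + (743007 - (W + 725*547)))*(-3551645 + E(O(-32))) = -(-2670830 + (743007 - (-609 + 725*547)))*(-3551645 + 1) = -(-2670830 + (743007 - (-609 + 396575)))*(-3551644) = -(-2670830 + (743007 - 1*395966))*(-3551644) = -(-2670830 + (743007 - 395966))*(-3551644) = -(-2670830 + 347041)*(-3551644) = -(-2323789)*(-3551644) = -1*8253271259116 = -8253271259116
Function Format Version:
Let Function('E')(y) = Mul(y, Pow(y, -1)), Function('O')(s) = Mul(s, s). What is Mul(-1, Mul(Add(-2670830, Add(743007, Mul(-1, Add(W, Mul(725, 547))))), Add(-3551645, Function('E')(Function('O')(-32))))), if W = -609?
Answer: -8253271259116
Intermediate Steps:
Function('O')(s) = Pow(s, 2)
Function('E')(y) = 1
Mul(-1, Mul(Add(-2670830, Add(743007, Mul(-1, Add(W, Mul(725, 547))))), Add(-3551645, Function('E')(Function('O')(-32))))) = Mul(-1, Mul(Add(-2670830, Add(743007, Mul(-1, Add(-609, Mul(725, 547))))), Add(-3551645, 1))) = Mul(-1, Mul(Add(-2670830, Add(743007, Mul(-1, Add(-609, 396575)))), -3551644)) = Mul(-1, Mul(Add(-2670830, Add(743007, Mul(-1, 395966))), -3551644)) = Mul(-1, Mul(Add(-2670830, Add(743007, -395966)), -3551644)) = Mul(-1, Mul(Add(-2670830, 347041), -3551644)) = Mul(-1, Mul(-2323789, -3551644)) = Mul(-1, 8253271259116) = -8253271259116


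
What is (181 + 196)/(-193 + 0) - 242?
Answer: -47083/193 ≈ -243.95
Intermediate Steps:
(181 + 196)/(-193 + 0) - 242 = 377/(-193) - 242 = 377*(-1/193) - 242 = -377/193 - 242 = -47083/193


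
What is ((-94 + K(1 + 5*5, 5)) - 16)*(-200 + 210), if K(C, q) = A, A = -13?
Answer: -1230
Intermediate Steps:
K(C, q) = -13
((-94 + K(1 + 5*5, 5)) - 16)*(-200 + 210) = ((-94 - 13) - 16)*(-200 + 210) = (-107 - 16)*10 = -123*10 = -1230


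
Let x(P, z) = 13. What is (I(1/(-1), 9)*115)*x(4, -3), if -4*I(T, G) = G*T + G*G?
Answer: -26910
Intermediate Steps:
I(T, G) = -G²/4 - G*T/4 (I(T, G) = -(G*T + G*G)/4 = -(G*T + G²)/4 = -(G² + G*T)/4 = -G²/4 - G*T/4)
(I(1/(-1), 9)*115)*x(4, -3) = (-¼*9*(9 + 1/(-1))*115)*13 = (-¼*9*(9 - 1)*115)*13 = (-¼*9*8*115)*13 = -18*115*13 = -2070*13 = -26910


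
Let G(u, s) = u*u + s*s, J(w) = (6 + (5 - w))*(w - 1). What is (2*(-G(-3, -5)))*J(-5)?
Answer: 6528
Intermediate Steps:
J(w) = (-1 + w)*(11 - w) (J(w) = (11 - w)*(-1 + w) = (-1 + w)*(11 - w))
G(u, s) = s**2 + u**2 (G(u, s) = u**2 + s**2 = s**2 + u**2)
(2*(-G(-3, -5)))*J(-5) = (2*(-((-5)**2 + (-3)**2)))*(-11 - 1*(-5)**2 + 12*(-5)) = (2*(-(25 + 9)))*(-11 - 1*25 - 60) = (2*(-1*34))*(-11 - 25 - 60) = (2*(-34))*(-96) = -68*(-96) = 6528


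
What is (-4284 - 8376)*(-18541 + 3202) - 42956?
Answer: 194148784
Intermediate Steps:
(-4284 - 8376)*(-18541 + 3202) - 42956 = -12660*(-15339) - 42956 = 194191740 - 42956 = 194148784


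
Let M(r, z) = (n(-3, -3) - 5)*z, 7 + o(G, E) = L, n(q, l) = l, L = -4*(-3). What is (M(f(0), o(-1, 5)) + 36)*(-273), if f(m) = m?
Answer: 1092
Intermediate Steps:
L = 12
o(G, E) = 5 (o(G, E) = -7 + 12 = 5)
M(r, z) = -8*z (M(r, z) = (-3 - 5)*z = -8*z)
(M(f(0), o(-1, 5)) + 36)*(-273) = (-8*5 + 36)*(-273) = (-40 + 36)*(-273) = -4*(-273) = 1092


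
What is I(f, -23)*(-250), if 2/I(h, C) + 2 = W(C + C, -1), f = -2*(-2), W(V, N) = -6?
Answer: 125/2 ≈ 62.500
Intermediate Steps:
f = 4
I(h, C) = -¼ (I(h, C) = 2/(-2 - 6) = 2/(-8) = 2*(-⅛) = -¼)
I(f, -23)*(-250) = -¼*(-250) = 125/2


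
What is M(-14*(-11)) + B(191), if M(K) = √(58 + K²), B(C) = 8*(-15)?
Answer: -120 + √23774 ≈ 34.188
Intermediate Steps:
B(C) = -120
M(-14*(-11)) + B(191) = √(58 + (-14*(-11))²) - 120 = √(58 + 154²) - 120 = √(58 + 23716) - 120 = √23774 - 120 = -120 + √23774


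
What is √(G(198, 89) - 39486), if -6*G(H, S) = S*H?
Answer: I*√42423 ≈ 205.97*I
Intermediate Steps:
G(H, S) = -H*S/6 (G(H, S) = -S*H/6 = -H*S/6)
√(G(198, 89) - 39486) = √(-⅙*198*89 - 39486) = √(-2937 - 39486) = √(-42423) = I*√42423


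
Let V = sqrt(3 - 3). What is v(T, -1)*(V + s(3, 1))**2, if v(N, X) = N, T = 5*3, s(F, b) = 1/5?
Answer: 3/5 ≈ 0.60000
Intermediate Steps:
V = 0 (V = sqrt(0) = 0)
s(F, b) = 1/5
T = 15
v(T, -1)*(V + s(3, 1))**2 = 15*(0 + 1/5)**2 = 15*(1/5)**2 = 15*(1/25) = 3/5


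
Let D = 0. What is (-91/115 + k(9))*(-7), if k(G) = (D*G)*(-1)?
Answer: 637/115 ≈ 5.5391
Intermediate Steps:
k(G) = 0 (k(G) = (0*G)*(-1) = 0*(-1) = 0)
(-91/115 + k(9))*(-7) = (-91/115 + 0)*(-7) = -91/115*(-7) = 637/115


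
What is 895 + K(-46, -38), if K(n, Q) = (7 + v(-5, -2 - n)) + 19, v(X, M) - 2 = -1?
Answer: 922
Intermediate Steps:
v(X, M) = 1 (v(X, M) = 2 - 1 = 1)
K(n, Q) = 27 (K(n, Q) = (7 + 1) + 19 = 8 + 19 = 27)
895 + K(-46, -38) = 895 + 27 = 922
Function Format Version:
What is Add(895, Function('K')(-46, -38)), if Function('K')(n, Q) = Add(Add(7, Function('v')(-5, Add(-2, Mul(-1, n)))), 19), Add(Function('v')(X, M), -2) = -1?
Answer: 922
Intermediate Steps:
Function('v')(X, M) = 1 (Function('v')(X, M) = Add(2, -1) = 1)
Function('K')(n, Q) = 27 (Function('K')(n, Q) = Add(Add(7, 1), 19) = Add(8, 19) = 27)
Add(895, Function('K')(-46, -38)) = Add(895, 27) = 922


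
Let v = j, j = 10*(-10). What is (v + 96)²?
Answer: 16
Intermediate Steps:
j = -100
v = -100
(v + 96)² = (-100 + 96)² = (-4)² = 16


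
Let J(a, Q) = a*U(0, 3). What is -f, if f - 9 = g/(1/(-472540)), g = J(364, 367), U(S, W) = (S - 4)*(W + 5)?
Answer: -5504145929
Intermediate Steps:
U(S, W) = (-4 + S)*(5 + W)
J(a, Q) = -32*a (J(a, Q) = a*(-20 - 4*3 + 5*0 + 0*3) = a*(-20 - 12 + 0 + 0) = a*(-32) = -32*a)
g = -11648 (g = -32*364 = -11648)
f = 5504145929 (f = 9 - 11648/(1/(-472540)) = 9 - 11648/(-1/472540) = 9 - 11648*(-472540) = 9 + 5504145920 = 5504145929)
-f = -1*5504145929 = -5504145929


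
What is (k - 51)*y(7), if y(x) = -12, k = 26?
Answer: 300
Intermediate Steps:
(k - 51)*y(7) = (26 - 51)*(-12) = -25*(-12) = 300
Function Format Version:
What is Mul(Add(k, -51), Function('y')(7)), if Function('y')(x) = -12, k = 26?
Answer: 300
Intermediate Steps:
Mul(Add(k, -51), Function('y')(7)) = Mul(Add(26, -51), -12) = Mul(-25, -12) = 300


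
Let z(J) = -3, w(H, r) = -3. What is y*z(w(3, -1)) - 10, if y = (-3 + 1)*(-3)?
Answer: -28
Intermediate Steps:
y = 6 (y = -2*(-3) = 6)
y*z(w(3, -1)) - 10 = 6*(-3) - 10 = -18 - 10 = -28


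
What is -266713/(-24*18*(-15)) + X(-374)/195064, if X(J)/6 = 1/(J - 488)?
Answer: -2802906389479/68098793040 ≈ -41.159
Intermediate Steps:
X(J) = 6/(-488 + J) (X(J) = 6/(J - 488) = 6/(-488 + J))
-266713/(-24*18*(-15)) + X(-374)/195064 = -266713/(-24*18*(-15)) + (6/(-488 - 374))/195064 = -266713/((-432*(-15))) + (6/(-862))*(1/195064) = -266713/6480 + (6*(-1/862))*(1/195064) = -266713*1/6480 - 3/431*1/195064 = -266713/6480 - 3/84072584 = -2802906389479/68098793040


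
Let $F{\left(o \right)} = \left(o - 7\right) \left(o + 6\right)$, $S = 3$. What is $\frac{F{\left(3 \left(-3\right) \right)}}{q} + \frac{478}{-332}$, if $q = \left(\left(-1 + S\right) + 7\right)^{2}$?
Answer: $- \frac{3797}{4482} \approx -0.84717$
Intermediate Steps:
$q = 81$ ($q = \left(\left(-1 + 3\right) + 7\right)^{2} = \left(2 + 7\right)^{2} = 9^{2} = 81$)
$F{\left(o \right)} = \left(-7 + o\right) \left(6 + o\right)$
$\frac{F{\left(3 \left(-3\right) \right)}}{q} + \frac{478}{-332} = \frac{-42 + \left(3 \left(-3\right)\right)^{2} - 3 \left(-3\right)}{81} + \frac{478}{-332} = \left(-42 + \left(-9\right)^{2} - -9\right) \frac{1}{81} + 478 \left(- \frac{1}{332}\right) = \left(-42 + 81 + 9\right) \frac{1}{81} - \frac{239}{166} = 48 \cdot \frac{1}{81} - \frac{239}{166} = \frac{16}{27} - \frac{239}{166} = - \frac{3797}{4482}$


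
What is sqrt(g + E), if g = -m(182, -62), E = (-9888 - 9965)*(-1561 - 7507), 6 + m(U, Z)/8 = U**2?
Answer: 142*sqrt(8915) ≈ 13408.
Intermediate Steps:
m(U, Z) = -48 + 8*U**2
E = 180027004 (E = -19853*(-9068) = 180027004)
g = -264944 (g = -(-48 + 8*182**2) = -(-48 + 8*33124) = -(-48 + 264992) = -1*264944 = -264944)
sqrt(g + E) = sqrt(-264944 + 180027004) = sqrt(179762060) = 142*sqrt(8915)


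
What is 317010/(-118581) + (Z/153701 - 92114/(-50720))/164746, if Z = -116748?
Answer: -67856504916829536421/25382516363940145120 ≈ -2.6734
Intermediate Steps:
317010/(-118581) + (Z/153701 - 92114/(-50720))/164746 = 317010/(-118581) + (-116748/153701 - 92114/(-50720))/164746 = 317010*(-1/118581) + (-116748*1/153701 - 92114*(-1/50720))*(1/164746) = -105670/39527 + (-116748/153701 + 46057/25360)*(1/164746) = -105670/39527 + (4118277677/3897857360)*(1/164746) = -105670/39527 + 4118277677/642156408630560 = -67856504916829536421/25382516363940145120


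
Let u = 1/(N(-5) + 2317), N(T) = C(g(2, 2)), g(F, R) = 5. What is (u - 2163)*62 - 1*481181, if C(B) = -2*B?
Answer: -1419467047/2307 ≈ -6.1529e+5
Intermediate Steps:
N(T) = -10 (N(T) = -2*5 = -10)
u = 1/2307 (u = 1/(-10 + 2317) = 1/2307 ≈ 0.00043346)
(u - 2163)*62 - 1*481181 = (1/2307 - 2163)*62 - 1*481181 = -4990040/2307*62 - 481181 = -309382480/2307 - 481181 = -1419467047/2307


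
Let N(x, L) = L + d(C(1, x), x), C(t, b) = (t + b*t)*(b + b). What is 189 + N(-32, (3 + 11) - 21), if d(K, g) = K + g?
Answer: 2134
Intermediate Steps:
C(t, b) = 2*b*(t + b*t) (C(t, b) = (t + b*t)*(2*b) = 2*b*(t + b*t))
N(x, L) = L + x + 2*x*(1 + x) (N(x, L) = L + (2*x*1*(1 + x) + x) = L + (2*x*(1 + x) + x) = L + (x + 2*x*(1 + x)) = L + x + 2*x*(1 + x))
189 + N(-32, (3 + 11) - 21) = 189 + (((3 + 11) - 21) - 32 + 2*(-32)*(1 - 32)) = 189 + ((14 - 21) - 32 + 2*(-32)*(-31)) = 189 + (-7 - 32 + 1984) = 189 + 1945 = 2134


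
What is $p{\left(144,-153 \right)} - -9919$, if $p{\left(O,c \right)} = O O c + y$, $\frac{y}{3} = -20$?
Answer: $-3162749$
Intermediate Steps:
$y = -60$ ($y = 3 \left(-20\right) = -60$)
$p{\left(O,c \right)} = -60 + c O^{2}$ ($p{\left(O,c \right)} = O O c - 60 = O^{2} c - 60 = c O^{2} - 60 = -60 + c O^{2}$)
$p{\left(144,-153 \right)} - -9919 = \left(-60 - 153 \cdot 144^{2}\right) - -9919 = \left(-60 - 3172608\right) + 9919 = -3172668 + 9919 = -3162749$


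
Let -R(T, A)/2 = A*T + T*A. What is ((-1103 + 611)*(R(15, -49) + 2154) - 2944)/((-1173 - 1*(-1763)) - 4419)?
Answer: 358456/547 ≈ 655.31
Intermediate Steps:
R(T, A) = -4*A*T (R(T, A) = -2*(A*T + T*A) = -2*(A*T + A*T) = -4*A*T)
((-1103 + 611)*(R(15, -49) + 2154) - 2944)/((-1173 - 1*(-1763)) - 4419) = ((-1103 + 611)*(-4*(-49)*15 + 2154) - 2944)/((-1173 - 1*(-1763)) - 4419) = (-492*(2940 + 2154) - 2944)/((-1173 + 1763) - 4419) = (-492*5094 - 2944)/(590 - 4419) = (-2506248 - 2944)/(-3829) = -2509192*(-1/3829) = 358456/547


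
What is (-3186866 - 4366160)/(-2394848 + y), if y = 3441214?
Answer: -3776513/523183 ≈ -7.2183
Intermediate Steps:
(-3186866 - 4366160)/(-2394848 + y) = (-3186866 - 4366160)/(-2394848 + 3441214) = -7553026/1046366 = -7553026*1/1046366 = -3776513/523183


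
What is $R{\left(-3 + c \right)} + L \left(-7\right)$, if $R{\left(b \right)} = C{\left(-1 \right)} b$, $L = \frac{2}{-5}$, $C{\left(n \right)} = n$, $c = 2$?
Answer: $\frac{19}{5} \approx 3.8$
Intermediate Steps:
$L = - \frac{2}{5}$ ($L = 2 \left(- \frac{1}{5}\right) = - \frac{2}{5} \approx -0.4$)
$R{\left(b \right)} = - b$
$R{\left(-3 + c \right)} + L \left(-7\right) = - (-3 + 2) - - \frac{14}{5} = \left(-1\right) \left(-1\right) + \frac{14}{5} = 1 + \frac{14}{5} = \frac{19}{5}$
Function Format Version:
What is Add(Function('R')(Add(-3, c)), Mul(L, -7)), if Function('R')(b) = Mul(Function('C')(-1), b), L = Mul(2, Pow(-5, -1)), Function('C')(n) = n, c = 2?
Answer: Rational(19, 5) ≈ 3.8000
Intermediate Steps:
L = Rational(-2, 5) (L = Mul(2, Rational(-1, 5)) = Rational(-2, 5) ≈ -0.40000)
Function('R')(b) = Mul(-1, b)
Add(Function('R')(Add(-3, c)), Mul(L, -7)) = Add(Mul(-1, Add(-3, 2)), Mul(Rational(-2, 5), -7)) = Add(Mul(-1, -1), Rational(14, 5)) = Add(1, Rational(14, 5)) = Rational(19, 5)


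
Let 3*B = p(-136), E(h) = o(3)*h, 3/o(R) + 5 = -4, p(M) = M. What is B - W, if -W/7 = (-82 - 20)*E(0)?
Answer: -136/3 ≈ -45.333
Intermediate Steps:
o(R) = -⅓ (o(R) = 3/(-5 - 4) = 3/(-9) = 3*(-⅑) = -⅓)
E(h) = -h/3
B = -136/3 (B = (⅓)*(-136) = -136/3 ≈ -45.333)
W = 0 (W = -7*(-82 - 20)*(-⅓*0) = -(-714)*0 = -7*0 = 0)
B - W = -136/3 - 1*0 = -136/3 + 0 = -136/3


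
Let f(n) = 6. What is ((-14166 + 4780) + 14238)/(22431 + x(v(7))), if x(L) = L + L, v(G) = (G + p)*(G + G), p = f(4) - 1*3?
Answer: 4852/22711 ≈ 0.21364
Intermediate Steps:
p = 3 (p = 6 - 1*3 = 6 - 3 = 3)
v(G) = 2*G*(3 + G) (v(G) = (G + 3)*(G + G) = (3 + G)*(2*G) = 2*G*(3 + G))
x(L) = 2*L
((-14166 + 4780) + 14238)/(22431 + x(v(7))) = ((-14166 + 4780) + 14238)/(22431 + 2*(2*7*(3 + 7))) = (-9386 + 14238)/(22431 + 2*(2*7*10)) = 4852/(22431 + 2*140) = 4852/(22431 + 280) = 4852/22711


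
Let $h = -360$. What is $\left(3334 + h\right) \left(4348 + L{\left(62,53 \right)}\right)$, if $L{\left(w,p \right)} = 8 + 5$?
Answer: $12969614$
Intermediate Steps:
$L{\left(w,p \right)} = 13$
$\left(3334 + h\right) \left(4348 + L{\left(62,53 \right)}\right) = \left(3334 - 360\right) \left(4348 + 13\right) = 2974 \cdot 4361 = 12969614$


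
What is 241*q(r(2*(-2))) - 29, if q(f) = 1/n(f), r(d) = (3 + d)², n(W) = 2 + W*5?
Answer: 38/7 ≈ 5.4286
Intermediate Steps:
n(W) = 2 + 5*W
q(f) = 1/(2 + 5*f)
241*q(r(2*(-2))) - 29 = 241/(2 + 5*(3 + 2*(-2))²) - 29 = 241/(2 + 5*(3 - 4)²) - 29 = 241/(2 + 5*(-1)²) - 29 = 241/(2 + 5*1) - 29 = 241/(2 + 5) - 29 = 241/7 - 29 = 38/7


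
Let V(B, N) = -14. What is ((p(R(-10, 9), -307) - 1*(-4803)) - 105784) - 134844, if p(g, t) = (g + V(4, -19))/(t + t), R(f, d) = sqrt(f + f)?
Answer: -72398268/307 - I*sqrt(5)/307 ≈ -2.3583e+5 - 0.0072836*I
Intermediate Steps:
R(f, d) = sqrt(2)*sqrt(f) (R(f, d) = sqrt(2*f) = sqrt(2)*sqrt(f))
p(g, t) = (-14 + g)/(2*t) (p(g, t) = (g - 14)/(t + t) = (-14 + g)/((2*t)) = (-14 + g)*(1/(2*t)) = (-14 + g)/(2*t))
((p(R(-10, 9), -307) - 1*(-4803)) - 105784) - 134844 = (((1/2)*(-14 + sqrt(2)*sqrt(-10))/(-307) - 1*(-4803)) - 105784) - 134844 = (((1/2)*(-1/307)*(-14 + sqrt(2)*(I*sqrt(10))) + 4803) - 105784) - 134844 = (((1/2)*(-1/307)*(-14 + 2*I*sqrt(5)) + 4803) - 105784) - 134844 = (((7/307 - I*sqrt(5)/307) + 4803) - 105784) - 134844 = ((1474528/307 - I*sqrt(5)/307) - 105784) - 134844 = (-31001160/307 - I*sqrt(5)/307) - 134844 = -72398268/307 - I*sqrt(5)/307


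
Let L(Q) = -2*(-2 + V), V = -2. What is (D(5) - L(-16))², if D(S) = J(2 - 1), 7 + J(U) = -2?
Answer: 289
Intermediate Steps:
J(U) = -9 (J(U) = -7 - 2 = -9)
D(S) = -9
L(Q) = 8 (L(Q) = -2*(-2 - 2) = -2*(-4) = 8)
(D(5) - L(-16))² = (-9 - 1*8)² = (-9 - 8)² = (-17)² = 289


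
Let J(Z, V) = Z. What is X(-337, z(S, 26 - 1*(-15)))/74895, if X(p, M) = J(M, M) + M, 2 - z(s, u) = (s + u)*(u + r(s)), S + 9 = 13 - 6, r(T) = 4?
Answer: -3506/74895 ≈ -0.046812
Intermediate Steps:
S = -2 (S = -9 + (13 - 6) = -9 + 7 = -2)
z(s, u) = 2 - (4 + u)*(s + u) (z(s, u) = 2 - (s + u)*(u + 4) = 2 - (s + u)*(4 + u) = 2 - (4 + u)*(s + u))
X(p, M) = 2*M (X(p, M) = M + M = 2*M)
X(-337, z(S, 26 - 1*(-15)))/74895 = (2*(2 - (26 - 1*(-15))² - 4*(-2) - 4*(26 - 1*(-15)) - 1*(-2)*(26 - 1*(-15))))/74895 = (2*(2 - (26 + 15)² + 8 - 4*(26 + 15) - 1*(-2)*(26 + 15)))*(1/74895) = (2*(2 - 1*41² + 8 - 4*41 - 1*(-2)*41))*(1/74895) = (2*(2 - 1*1681 + 8 - 164 + 82))*(1/74895) = (2*(2 - 1681 + 8 - 164 + 82))*(1/74895) = (2*(-1753))*(1/74895) = -3506*1/74895 = -3506/74895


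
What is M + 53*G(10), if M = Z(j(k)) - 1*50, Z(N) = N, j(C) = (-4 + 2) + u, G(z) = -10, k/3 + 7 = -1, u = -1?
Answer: -583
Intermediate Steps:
k = -24 (k = -21 + 3*(-1) = -21 - 3 = -24)
j(C) = -3 (j(C) = (-4 + 2) - 1 = -2 - 1 = -3)
M = -53 (M = -3 - 1*50 = -3 - 50 = -53)
M + 53*G(10) = -53 + 53*(-10) = -53 - 530 = -583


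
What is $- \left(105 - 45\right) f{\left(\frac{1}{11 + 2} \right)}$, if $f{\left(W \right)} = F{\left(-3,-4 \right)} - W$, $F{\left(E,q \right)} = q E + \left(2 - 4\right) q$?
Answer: $- \frac{15540}{13} \approx -1195.4$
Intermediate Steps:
$F{\left(E,q \right)} = - 2 q + E q$ ($F{\left(E,q \right)} = E q + \left(2 - 4\right) q = E q - 2 q = - 2 q + E q$)
$f{\left(W \right)} = 20 - W$ ($f{\left(W \right)} = - 4 \left(-2 - 3\right) - W = \left(-4\right) \left(-5\right) - W = 20 - W$)
$- \left(105 - 45\right) f{\left(\frac{1}{11 + 2} \right)} = - \left(105 - 45\right) \left(20 - \frac{1}{11 + 2}\right) = - 60 \left(20 - \frac{1}{13}\right) = - \frac{60 \cdot 259}{13} = \left(-1\right) \frac{15540}{13} = - \frac{15540}{13}$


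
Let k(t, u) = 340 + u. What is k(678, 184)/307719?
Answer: 4/2349 ≈ 0.0017029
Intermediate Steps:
k(678, 184)/307719 = (340 + 184)/307719 = 524*(1/307719) = 4/2349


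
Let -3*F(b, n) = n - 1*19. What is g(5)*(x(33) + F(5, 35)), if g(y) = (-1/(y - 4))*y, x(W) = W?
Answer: -415/3 ≈ -138.33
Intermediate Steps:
F(b, n) = 19/3 - n/3 (F(b, n) = -(n - 1*19)/3 = -(n - 19)/3 = -(-19 + n)/3 = 19/3 - n/3)
g(y) = -y/(-4 + y) (g(y) = (-1/(-4 + y))*y = -y/(-4 + y))
g(5)*(x(33) + F(5, 35)) = (-1*5/(-4 + 5))*(33 + (19/3 - ⅓*35)) = (-1*5/1)*(33 + (19/3 - 35/3)) = (-1*5*1)*(33 - 16/3) = -5*83/3 = -415/3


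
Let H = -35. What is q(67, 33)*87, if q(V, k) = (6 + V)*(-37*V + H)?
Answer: -15966414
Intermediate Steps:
q(V, k) = (-35 - 37*V)*(6 + V) (q(V, k) = (6 + V)*(-37*V - 35) = (6 + V)*(-35 - 37*V) = (-35 - 37*V)*(6 + V))
q(67, 33)*87 = (-210 - 257*67 - 37*67**2)*87 = (-210 - 17219 - 37*4489)*87 = (-210 - 17219 - 166093)*87 = -183522*87 = -15966414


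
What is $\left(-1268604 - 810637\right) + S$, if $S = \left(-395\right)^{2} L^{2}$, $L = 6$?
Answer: $3537659$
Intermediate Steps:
$S = 5616900$ ($S = \left(-395\right)^{2} \cdot 6^{2} = 156025 \cdot 36 = 5616900$)
$\left(-1268604 - 810637\right) + S = \left(-1268604 - 810637\right) + 5616900 = -2079241 + 5616900 = 3537659$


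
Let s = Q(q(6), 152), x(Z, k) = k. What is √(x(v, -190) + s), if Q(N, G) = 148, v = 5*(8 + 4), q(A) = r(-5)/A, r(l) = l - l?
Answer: I*√42 ≈ 6.4807*I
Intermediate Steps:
r(l) = 0
q(A) = 0 (q(A) = 0/A = 0)
v = 60 (v = 5*12 = 60)
s = 148
√(x(v, -190) + s) = √(-190 + 148) = √(-42) = I*√42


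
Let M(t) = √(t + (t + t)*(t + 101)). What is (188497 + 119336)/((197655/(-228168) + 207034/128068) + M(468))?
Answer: -1369596578941026348169896/3160802442505514923998047 + 10952030862947340821803392*√14807/3160802442505514923998047 ≈ 421.20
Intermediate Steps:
M(t) = √(t + 2*t*(101 + t)) (M(t) = √(t + (2*t)*(101 + t)) = √(t + 2*t*(101 + t)))
(188497 + 119336)/((197655/(-228168) + 207034/128068) + M(468)) = (188497 + 119336)/((197655/(-228168) + 207034/128068) + √(468*(203 + 2*468))) = 307833/((197655*(-1/228168) + 207034*(1/128068)) + √(468*(203 + 936))) = 307833/((-65885/76056 + 103517/64034) + √(468*1139)) = 307833/(1827104431/2435084952 + √533052) = 307833/(1827104431/2435084952 + 6*√14807)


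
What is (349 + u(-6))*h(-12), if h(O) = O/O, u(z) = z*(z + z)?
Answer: 421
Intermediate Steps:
u(z) = 2*z² (u(z) = z*(2*z) = 2*z²)
h(O) = 1
(349 + u(-6))*h(-12) = (349 + 2*(-6)²)*1 = (349 + 2*36)*1 = (349 + 72)*1 = 421*1 = 421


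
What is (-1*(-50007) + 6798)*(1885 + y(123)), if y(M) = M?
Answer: 114064440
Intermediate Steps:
(-1*(-50007) + 6798)*(1885 + y(123)) = (-1*(-50007) + 6798)*(1885 + 123) = (50007 + 6798)*2008 = 56805*2008 = 114064440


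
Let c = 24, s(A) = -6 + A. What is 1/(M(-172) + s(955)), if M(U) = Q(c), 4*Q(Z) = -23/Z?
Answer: 96/91081 ≈ 0.0010540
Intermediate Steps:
Q(Z) = -23/(4*Z) (Q(Z) = (-23/Z)/4 = -23/(4*Z))
M(U) = -23/96 (M(U) = -23/4/24 = -23/4*1/24 = -23/96)
1/(M(-172) + s(955)) = 1/(-23/96 + (-6 + 955)) = 1/(-23/96 + 949) = 1/(91081/96) = 96/91081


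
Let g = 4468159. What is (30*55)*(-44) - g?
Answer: -4540759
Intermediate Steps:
(30*55)*(-44) - g = (30*55)*(-44) - 1*4468159 = 1650*(-44) - 4468159 = -72600 - 4468159 = -4540759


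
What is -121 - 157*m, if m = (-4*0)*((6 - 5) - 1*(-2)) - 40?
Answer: 6159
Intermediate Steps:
m = -40 (m = 0*(1 + 2) - 40 = 0*3 - 40 = 0 - 40 = -40)
-121 - 157*m = -121 - 157*(-40) = -121 + 6280 = 6159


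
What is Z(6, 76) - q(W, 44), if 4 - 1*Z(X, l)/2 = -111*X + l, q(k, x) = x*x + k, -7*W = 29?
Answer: -5207/7 ≈ -743.86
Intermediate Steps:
W = -29/7 (W = -1/7*29 = -29/7 ≈ -4.1429)
q(k, x) = k + x**2 (q(k, x) = x**2 + k = k + x**2)
Z(X, l) = 8 - 2*l + 222*X (Z(X, l) = 8 - 2*(-111*X + l) = 8 - 2*(l - 111*X) = 8 + (-2*l + 222*X) = 8 - 2*l + 222*X)
Z(6, 76) - q(W, 44) = (8 - 2*76 + 222*6) - (-29/7 + 44**2) = (8 - 152 + 1332) - (-29/7 + 1936) = 1188 - 1*13523/7 = 1188 - 13523/7 = -5207/7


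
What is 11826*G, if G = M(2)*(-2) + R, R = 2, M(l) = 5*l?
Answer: -212868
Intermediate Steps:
G = -18 (G = (5*2)*(-2) + 2 = 10*(-2) + 2 = -20 + 2 = -18)
11826*G = 11826*(-18) = -212868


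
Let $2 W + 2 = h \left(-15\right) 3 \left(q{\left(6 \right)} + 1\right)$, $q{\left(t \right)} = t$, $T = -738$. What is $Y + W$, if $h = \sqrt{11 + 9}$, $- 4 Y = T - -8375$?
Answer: $- \frac{7641}{4} - 315 \sqrt{5} \approx -2614.6$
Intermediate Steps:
$Y = - \frac{7637}{4}$ ($Y = - \frac{-738 - -8375}{4} = - \frac{-738 + 8375}{4} = \left(- \frac{1}{4}\right) 7637 = - \frac{7637}{4} \approx -1909.3$)
$h = 2 \sqrt{5}$ ($h = \sqrt{20} = 2 \sqrt{5} \approx 4.4721$)
$W = -1 - 315 \sqrt{5}$ ($W = -1 + \frac{2 \sqrt{5} \left(-15\right) 3 \left(6 + 1\right)}{2} = -1 + \frac{- 30 \sqrt{5} \cdot 3 \cdot 7}{2} = -1 + \frac{- 30 \sqrt{5} \cdot 21}{2} = -1 + \frac{\left(-630\right) \sqrt{5}}{2} = -1 - 315 \sqrt{5} \approx -705.36$)
$Y + W = - \frac{7637}{4} - \left(1 + 315 \sqrt{5}\right) = - \frac{7641}{4} - 315 \sqrt{5}$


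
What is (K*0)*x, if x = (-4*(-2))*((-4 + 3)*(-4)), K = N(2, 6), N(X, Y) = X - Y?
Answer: 0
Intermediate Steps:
K = -4 (K = 2 - 1*6 = 2 - 6 = -4)
x = 32 (x = 8*(-1*(-4)) = 8*4 = 32)
(K*0)*x = -4*0*32 = 0*32 = 0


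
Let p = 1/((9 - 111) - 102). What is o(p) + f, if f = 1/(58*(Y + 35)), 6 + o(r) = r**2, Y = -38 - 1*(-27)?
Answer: -452518/75429 ≈ -5.9993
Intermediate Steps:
Y = -11 (Y = -38 + 27 = -11)
p = -1/204 (p = 1/(-102 - 102) = 1/(-204) = -1/204 ≈ -0.0049020)
o(r) = -6 + r**2
f = 1/1392 (f = 1/(58*(-11 + 35)) = 1/(58*24) = 1/1392 ≈ 0.00071839)
o(p) + f = (-6 + (-1/204)**2) + 1/1392 = (-6 + 1/41616) + 1/1392 = -249695/41616 + 1/1392 = -452518/75429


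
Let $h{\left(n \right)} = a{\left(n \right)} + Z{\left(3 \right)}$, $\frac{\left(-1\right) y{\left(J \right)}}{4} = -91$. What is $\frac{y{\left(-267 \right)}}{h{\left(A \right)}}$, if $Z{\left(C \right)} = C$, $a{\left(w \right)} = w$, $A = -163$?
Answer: $- \frac{91}{40} \approx -2.275$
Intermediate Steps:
$y{\left(J \right)} = 364$ ($y{\left(J \right)} = \left(-4\right) \left(-91\right) = 364$)
$h{\left(n \right)} = 3 + n$ ($h{\left(n \right)} = n + 3 = 3 + n$)
$\frac{y{\left(-267 \right)}}{h{\left(A \right)}} = \frac{364}{3 - 163} = \frac{364}{-160} = 364 \left(- \frac{1}{160}\right) = - \frac{91}{40}$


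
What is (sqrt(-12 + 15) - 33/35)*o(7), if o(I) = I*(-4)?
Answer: 132/5 - 28*sqrt(3) ≈ -22.097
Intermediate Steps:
o(I) = -4*I
(sqrt(-12 + 15) - 33/35)*o(7) = (sqrt(-12 + 15) - 33/35)*(-4*7) = (sqrt(3) - 33*1/35)*(-28) = (sqrt(3) - 33/35)*(-28) = (-33/35 + sqrt(3))*(-28) = 132/5 - 28*sqrt(3)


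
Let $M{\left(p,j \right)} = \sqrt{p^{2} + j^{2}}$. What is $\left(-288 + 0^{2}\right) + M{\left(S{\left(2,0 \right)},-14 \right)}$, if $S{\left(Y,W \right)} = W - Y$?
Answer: $-288 + 10 \sqrt{2} \approx -273.86$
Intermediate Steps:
$M{\left(p,j \right)} = \sqrt{j^{2} + p^{2}}$
$\left(-288 + 0^{2}\right) + M{\left(S{\left(2,0 \right)},-14 \right)} = \left(-288 + 0^{2}\right) + \sqrt{\left(-14\right)^{2} + \left(0 - 2\right)^{2}} = \left(-288 + 0\right) + \sqrt{196 + \left(0 - 2\right)^{2}} = -288 + \sqrt{196 + \left(-2\right)^{2}} = -288 + \sqrt{196 + 4} = -288 + \sqrt{200} = -288 + 10 \sqrt{2}$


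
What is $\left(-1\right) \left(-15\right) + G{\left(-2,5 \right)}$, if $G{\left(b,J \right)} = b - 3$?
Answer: $10$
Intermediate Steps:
$G{\left(b,J \right)} = -3 + b$
$\left(-1\right) \left(-15\right) + G{\left(-2,5 \right)} = \left(-1\right) \left(-15\right) - 5 = 15 - 5 = 10$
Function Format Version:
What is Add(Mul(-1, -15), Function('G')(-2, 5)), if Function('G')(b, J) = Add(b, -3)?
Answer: 10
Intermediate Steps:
Function('G')(b, J) = Add(-3, b)
Add(Mul(-1, -15), Function('G')(-2, 5)) = Add(Mul(-1, -15), Add(-3, -2)) = Add(15, -5) = 10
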